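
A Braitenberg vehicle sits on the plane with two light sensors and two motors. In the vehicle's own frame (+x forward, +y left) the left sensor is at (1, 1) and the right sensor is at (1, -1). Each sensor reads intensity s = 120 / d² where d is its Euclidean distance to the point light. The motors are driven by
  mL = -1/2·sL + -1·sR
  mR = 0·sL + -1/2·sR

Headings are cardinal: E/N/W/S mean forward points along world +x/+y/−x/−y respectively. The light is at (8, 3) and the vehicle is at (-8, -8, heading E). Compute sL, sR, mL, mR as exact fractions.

24/65 40/123 -4076/7995 -20/123

left sensor world pos  = (-7, -7); dL² = 325
right sensor world pos = (-7, -9); dR² = 369
sL = 120/325 = 24/65
sR = 120/369 = 40/123
mL = -1/2·sL + -1·sR = -4076/7995
mR = 0·sL + -1/2·sR = -20/123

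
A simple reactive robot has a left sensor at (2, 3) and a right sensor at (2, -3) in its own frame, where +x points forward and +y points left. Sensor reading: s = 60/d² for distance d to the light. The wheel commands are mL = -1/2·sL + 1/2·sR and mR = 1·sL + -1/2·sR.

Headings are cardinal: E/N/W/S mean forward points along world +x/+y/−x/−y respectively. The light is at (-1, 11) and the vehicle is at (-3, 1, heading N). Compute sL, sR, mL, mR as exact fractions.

60/89 12/13 144/1157 246/1157

left sensor world pos  = (-6, 3); dL² = 89
right sensor world pos = (0, 3); dR² = 65
sL = 60/89 = 60/89
sR = 60/65 = 12/13
mL = -1/2·sL + 1/2·sR = 144/1157
mR = 1·sL + -1/2·sR = 246/1157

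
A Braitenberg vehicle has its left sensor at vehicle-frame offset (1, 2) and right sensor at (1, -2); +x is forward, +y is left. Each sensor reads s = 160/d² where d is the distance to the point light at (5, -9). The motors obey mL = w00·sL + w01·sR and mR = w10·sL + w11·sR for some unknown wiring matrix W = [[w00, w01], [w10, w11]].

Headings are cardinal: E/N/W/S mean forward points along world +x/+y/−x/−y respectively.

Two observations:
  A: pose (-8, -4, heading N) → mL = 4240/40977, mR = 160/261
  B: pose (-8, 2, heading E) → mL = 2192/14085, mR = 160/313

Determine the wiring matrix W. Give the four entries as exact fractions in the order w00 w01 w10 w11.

obs A: pose=(-8,-4,N) → sL=160/261, sR=160/157, mL=4240/40977, mR=160/261
obs B: pose=(-8,2,E) → sL=160/313, sR=32/45, mL=2192/14085, mR=160/313
sensor matrix S = [[160/261, 160/157], [160/313, 32/45]]; det S = -9814016/115432209
solve [mL_A; mL_B] = S·[w00; w01] and [mR_A; mR_B] = S·[w10; w11]:
  w00 = 1, w01 = -1/2, w10 = 1, w11 = 0

1 -1/2 1 0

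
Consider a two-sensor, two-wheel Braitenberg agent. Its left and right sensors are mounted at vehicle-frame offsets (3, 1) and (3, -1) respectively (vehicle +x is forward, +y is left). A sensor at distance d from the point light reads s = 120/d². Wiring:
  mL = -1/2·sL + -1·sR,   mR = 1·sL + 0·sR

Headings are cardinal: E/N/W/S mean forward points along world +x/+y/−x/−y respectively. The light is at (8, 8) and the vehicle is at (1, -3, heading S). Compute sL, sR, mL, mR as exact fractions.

left sensor world pos  = (2, -6); dL² = 232
right sensor world pos = (0, -6); dR² = 260
sL = 120/232 = 15/29
sR = 120/260 = 6/13
mL = -1/2·sL + -1·sR = -543/754
mR = 1·sL + 0·sR = 15/29

15/29 6/13 -543/754 15/29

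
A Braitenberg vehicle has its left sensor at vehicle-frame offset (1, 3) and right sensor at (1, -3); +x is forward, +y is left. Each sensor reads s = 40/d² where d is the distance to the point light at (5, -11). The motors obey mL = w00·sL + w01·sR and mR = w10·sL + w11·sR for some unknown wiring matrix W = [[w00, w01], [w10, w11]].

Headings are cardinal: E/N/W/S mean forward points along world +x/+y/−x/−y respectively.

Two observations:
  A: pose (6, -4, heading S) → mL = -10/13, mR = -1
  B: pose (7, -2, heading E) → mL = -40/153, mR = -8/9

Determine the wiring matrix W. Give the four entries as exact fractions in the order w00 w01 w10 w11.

obs A: pose=(6,-4,S) → sL=10/13, sR=1, mL=-10/13, mR=-1
obs B: pose=(7,-2,E) → sL=40/153, sR=8/9, mL=-40/153, mR=-8/9
sensor matrix S = [[10/13, 1], [40/153, 8/9]]; det S = 280/663
solve [mL_A; mL_B] = S·[w00; w01] and [mR_A; mR_B] = S·[w10; w11]:
  w00 = -1, w01 = 0, w10 = 0, w11 = -1

-1 0 0 -1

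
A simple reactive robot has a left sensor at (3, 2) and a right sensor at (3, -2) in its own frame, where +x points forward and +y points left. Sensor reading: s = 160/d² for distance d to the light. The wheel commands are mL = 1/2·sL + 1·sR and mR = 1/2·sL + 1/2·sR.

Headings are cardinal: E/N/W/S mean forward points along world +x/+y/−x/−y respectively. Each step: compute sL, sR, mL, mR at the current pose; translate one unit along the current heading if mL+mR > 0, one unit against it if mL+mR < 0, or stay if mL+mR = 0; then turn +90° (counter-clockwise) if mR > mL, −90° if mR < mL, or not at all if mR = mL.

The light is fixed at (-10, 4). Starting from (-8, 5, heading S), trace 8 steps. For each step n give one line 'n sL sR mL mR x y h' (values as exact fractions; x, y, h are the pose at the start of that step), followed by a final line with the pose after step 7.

0 8 40 44 24 -8 5 S
1 32 32 48 32 -8 4 W
2 16 80/9 152/9 112/9 -9 4 N
3 32/5 160/17 1072/85 672/85 -9 5 E
4 8 40 44 24 -8 5 S
5 32 32 48 32 -8 4 W
6 16 80/9 152/9 112/9 -9 4 N
7 32/5 160/17 1072/85 672/85 -9 5 E
final -8 5 S

n=0: pose=(-8,5,S); sL=8, sR=40; mL=44, mR=24; mL+mR=68 → advance +1; mR−mL=-20 → turn -1·90°
n=1: pose=(-8,4,W); sL=32, sR=32; mL=48, mR=32; mL+mR=80 → advance +1; mR−mL=-16 → turn -1·90°
n=2: pose=(-9,4,N); sL=16, sR=80/9; mL=152/9, mR=112/9; mL+mR=88/3 → advance +1; mR−mL=-40/9 → turn -1·90°
n=3: pose=(-9,5,E); sL=32/5, sR=160/17; mL=1072/85, mR=672/85; mL+mR=1744/85 → advance +1; mR−mL=-80/17 → turn -1·90°
n=4: pose=(-8,5,S); sL=8, sR=40; mL=44, mR=24; mL+mR=68 → advance +1; mR−mL=-20 → turn -1·90°
n=5: pose=(-8,4,W); sL=32, sR=32; mL=48, mR=32; mL+mR=80 → advance +1; mR−mL=-16 → turn -1·90°
n=6: pose=(-9,4,N); sL=16, sR=80/9; mL=152/9, mR=112/9; mL+mR=88/3 → advance +1; mR−mL=-40/9 → turn -1·90°
n=7: pose=(-9,5,E); sL=32/5, sR=160/17; mL=1072/85, mR=672/85; mL+mR=1744/85 → advance +1; mR−mL=-80/17 → turn -1·90°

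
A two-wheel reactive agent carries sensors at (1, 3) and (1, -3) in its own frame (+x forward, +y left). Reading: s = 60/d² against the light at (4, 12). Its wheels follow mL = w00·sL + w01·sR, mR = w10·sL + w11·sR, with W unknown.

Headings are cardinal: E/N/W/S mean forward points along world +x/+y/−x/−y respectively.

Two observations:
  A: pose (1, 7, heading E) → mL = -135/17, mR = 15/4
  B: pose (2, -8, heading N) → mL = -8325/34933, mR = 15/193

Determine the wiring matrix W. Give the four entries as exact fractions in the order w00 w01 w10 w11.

obs A: pose=(1,7,E) → sL=15/2, sR=15/17, mL=-135/17, mR=15/4
obs B: pose=(2,-8,N) → sL=30/193, sR=30/181, mL=-8325/34933, mR=15/193
sensor matrix S = [[15/2, 15/17], [30/193, 30/181]]; det S = 656775/593861
solve [mL_A; mL_B] = S·[w00; w01] and [mR_A; mR_B] = S·[w10; w11]:
  w00 = -1, w01 = -1/2, w10 = 1/2, w11 = 0

-1 -1/2 1/2 0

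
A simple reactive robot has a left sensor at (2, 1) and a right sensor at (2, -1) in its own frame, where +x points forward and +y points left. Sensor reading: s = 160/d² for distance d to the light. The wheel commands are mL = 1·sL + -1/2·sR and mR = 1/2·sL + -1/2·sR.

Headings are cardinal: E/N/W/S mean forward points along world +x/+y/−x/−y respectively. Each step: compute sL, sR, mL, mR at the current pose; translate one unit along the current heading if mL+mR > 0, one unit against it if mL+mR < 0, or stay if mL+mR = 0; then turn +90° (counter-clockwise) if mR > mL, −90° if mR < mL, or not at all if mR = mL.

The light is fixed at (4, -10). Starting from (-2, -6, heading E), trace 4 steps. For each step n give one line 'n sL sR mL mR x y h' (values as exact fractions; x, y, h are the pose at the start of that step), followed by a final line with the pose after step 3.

n=0: pose=(-2,-6,E); sL=160/41, sR=32/5; mL=144/205, mR=-256/205; mL+mR=-112/205 → advance -1; mR−mL=-80/41 → turn -1·90°
n=1: pose=(-3,-6,S); sL=4, sR=40/17; mL=48/17, mR=14/17; mL+mR=62/17 → advance +1; mR−mL=-2 → turn -1·90°
n=2: pose=(-3,-7,W); sL=32/17, sR=160/97; mL=1744/1649, mR=192/1649; mL+mR=1936/1649 → advance +1; mR−mL=-16/17 → turn -1·90°
n=3: pose=(-4,-7,N); sL=80/53, sR=80/37; mL=840/1961, mR=-640/1961; mL+mR=200/1961 → advance +1; mR−mL=-40/53 → turn -1·90°

0 160/41 32/5 144/205 -256/205 -2 -6 E
1 4 40/17 48/17 14/17 -3 -6 S
2 32/17 160/97 1744/1649 192/1649 -3 -7 W
3 80/53 80/37 840/1961 -640/1961 -4 -7 N
final -4 -6 E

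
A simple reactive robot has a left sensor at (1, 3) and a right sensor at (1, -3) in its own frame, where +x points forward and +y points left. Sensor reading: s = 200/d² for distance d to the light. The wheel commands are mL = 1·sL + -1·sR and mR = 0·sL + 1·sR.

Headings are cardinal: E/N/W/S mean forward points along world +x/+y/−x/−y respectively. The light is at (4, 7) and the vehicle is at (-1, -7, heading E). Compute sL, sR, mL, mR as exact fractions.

left sensor world pos  = (0, -4); dL² = 137
right sensor world pos = (0, -10); dR² = 305
sL = 200/137 = 200/137
sR = 200/305 = 40/61
mL = 1·sL + -1·sR = 6720/8357
mR = 0·sL + 1·sR = 40/61

200/137 40/61 6720/8357 40/61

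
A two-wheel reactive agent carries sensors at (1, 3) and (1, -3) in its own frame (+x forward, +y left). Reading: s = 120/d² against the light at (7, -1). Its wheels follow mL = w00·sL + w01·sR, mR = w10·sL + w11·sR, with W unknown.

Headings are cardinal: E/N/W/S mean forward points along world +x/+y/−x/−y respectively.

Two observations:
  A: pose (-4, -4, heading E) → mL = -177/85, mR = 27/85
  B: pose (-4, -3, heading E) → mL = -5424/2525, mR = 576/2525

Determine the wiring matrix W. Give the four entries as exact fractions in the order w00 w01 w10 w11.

-1 -1 1 -1

obs A: pose=(-4,-4,E) → sL=6/5, sR=15/17, mL=-177/85, mR=27/85
obs B: pose=(-4,-3,E) → sL=120/101, sR=24/25, mL=-5424/2525, mR=576/2525
sensor matrix S = [[6/5, 15/17], [120/101, 24/25]]; det S = 22248/214625
solve [mL_A; mL_B] = S·[w00; w01] and [mR_A; mR_B] = S·[w10; w11]:
  w00 = -1, w01 = -1, w10 = 1, w11 = -1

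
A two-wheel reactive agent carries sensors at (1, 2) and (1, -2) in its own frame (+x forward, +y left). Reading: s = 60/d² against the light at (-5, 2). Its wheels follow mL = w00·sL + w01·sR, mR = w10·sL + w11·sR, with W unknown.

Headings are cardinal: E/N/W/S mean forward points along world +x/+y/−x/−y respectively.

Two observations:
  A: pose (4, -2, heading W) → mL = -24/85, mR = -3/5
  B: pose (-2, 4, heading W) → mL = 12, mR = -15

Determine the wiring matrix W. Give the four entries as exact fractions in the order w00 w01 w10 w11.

obs A: pose=(4,-2,W) → sL=3/5, sR=15/17, mL=-24/85, mR=-3/5
obs B: pose=(-2,4,W) → sL=15, sR=3, mL=12, mR=-15
sensor matrix S = [[3/5, 15/17], [15, 3]]; det S = -972/85
solve [mL_A; mL_B] = S·[w00; w01] and [mR_A; mR_B] = S·[w10; w11]:
  w00 = 1, w01 = -1, w10 = -1, w11 = 0

1 -1 -1 0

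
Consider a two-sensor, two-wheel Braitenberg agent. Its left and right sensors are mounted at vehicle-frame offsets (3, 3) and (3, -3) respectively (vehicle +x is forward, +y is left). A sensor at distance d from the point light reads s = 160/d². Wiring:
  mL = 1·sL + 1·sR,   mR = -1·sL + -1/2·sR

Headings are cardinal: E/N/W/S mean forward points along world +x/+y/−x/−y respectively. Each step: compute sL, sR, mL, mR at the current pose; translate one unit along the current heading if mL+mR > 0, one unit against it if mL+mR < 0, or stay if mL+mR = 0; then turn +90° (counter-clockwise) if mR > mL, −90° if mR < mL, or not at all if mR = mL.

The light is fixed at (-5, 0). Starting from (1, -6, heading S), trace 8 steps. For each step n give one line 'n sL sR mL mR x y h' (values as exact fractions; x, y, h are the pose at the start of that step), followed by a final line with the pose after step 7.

n=0: pose=(1,-6,S); sL=80/81, sR=16/9; mL=224/81, mR=-152/81; mL+mR=8/9 → advance +1; mR−mL=-376/81 → turn -1·90°
n=1: pose=(1,-7,W); sL=160/109, sR=32/5; mL=4288/545, mR=-2544/545; mL+mR=16/5 → advance +1; mR−mL=-6832/545 → turn -1·90°
n=2: pose=(0,-7,N); sL=8, sR=2; mL=10, mR=-9; mL+mR=1 → advance +1; mR−mL=-19 → turn -1·90°
n=3: pose=(0,-6,E); sL=160/73, sR=32/29; mL=6976/2117, mR=-5808/2117; mL+mR=16/29 → advance +1; mR−mL=-12784/2117 → turn -1·90°
n=4: pose=(1,-6,S); sL=80/81, sR=16/9; mL=224/81, mR=-152/81; mL+mR=8/9 → advance +1; mR−mL=-376/81 → turn -1·90°
n=5: pose=(1,-7,W); sL=160/109, sR=32/5; mL=4288/545, mR=-2544/545; mL+mR=16/5 → advance +1; mR−mL=-6832/545 → turn -1·90°
n=6: pose=(0,-7,N); sL=8, sR=2; mL=10, mR=-9; mL+mR=1 → advance +1; mR−mL=-19 → turn -1·90°
n=7: pose=(0,-6,E); sL=160/73, sR=32/29; mL=6976/2117, mR=-5808/2117; mL+mR=16/29 → advance +1; mR−mL=-12784/2117 → turn -1·90°

0 80/81 16/9 224/81 -152/81 1 -6 S
1 160/109 32/5 4288/545 -2544/545 1 -7 W
2 8 2 10 -9 0 -7 N
3 160/73 32/29 6976/2117 -5808/2117 0 -6 E
4 80/81 16/9 224/81 -152/81 1 -6 S
5 160/109 32/5 4288/545 -2544/545 1 -7 W
6 8 2 10 -9 0 -7 N
7 160/73 32/29 6976/2117 -5808/2117 0 -6 E
final 1 -6 S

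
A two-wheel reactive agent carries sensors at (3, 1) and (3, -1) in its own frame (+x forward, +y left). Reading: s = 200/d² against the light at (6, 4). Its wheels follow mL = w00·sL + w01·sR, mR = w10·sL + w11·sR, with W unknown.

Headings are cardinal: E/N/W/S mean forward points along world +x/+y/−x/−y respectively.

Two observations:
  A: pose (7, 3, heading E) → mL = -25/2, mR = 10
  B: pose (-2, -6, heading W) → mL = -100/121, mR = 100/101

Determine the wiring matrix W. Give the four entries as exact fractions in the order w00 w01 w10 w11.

-1 0 0 1

obs A: pose=(7,3,E) → sL=25/2, sR=10, mL=-25/2, mR=10
obs B: pose=(-2,-6,W) → sL=100/121, sR=100/101, mL=-100/121, mR=100/101
sensor matrix S = [[25/2, 10], [100/121, 100/101]]; det S = 50250/12221
solve [mL_A; mL_B] = S·[w00; w01] and [mR_A; mR_B] = S·[w10; w11]:
  w00 = -1, w01 = 0, w10 = 0, w11 = 1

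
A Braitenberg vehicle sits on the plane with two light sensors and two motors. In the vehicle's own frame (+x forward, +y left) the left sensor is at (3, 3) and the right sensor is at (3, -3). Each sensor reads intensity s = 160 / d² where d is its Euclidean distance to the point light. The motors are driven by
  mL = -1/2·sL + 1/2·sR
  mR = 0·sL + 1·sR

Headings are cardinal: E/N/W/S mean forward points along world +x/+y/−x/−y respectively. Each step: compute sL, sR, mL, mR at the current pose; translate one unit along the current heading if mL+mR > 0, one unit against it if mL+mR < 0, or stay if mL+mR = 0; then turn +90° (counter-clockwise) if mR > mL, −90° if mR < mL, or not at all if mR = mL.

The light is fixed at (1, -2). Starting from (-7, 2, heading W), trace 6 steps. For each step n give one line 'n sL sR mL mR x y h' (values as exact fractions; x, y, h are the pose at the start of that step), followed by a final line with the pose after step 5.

0 80/61 16/17 -192/1037 16/17 -7 2 W
1 160/37 32/29 -1728/1073 32/29 -8 2 S
2 8/5 4 6/5 4 -8 3 E
3 32/37 160/89 1536/3293 160/89 -7 3 N
4 16/13 80/101 -288/1313 80/101 -7 4 W
5 32/9 160/153 -64/51 160/153 -8 4 S
final -8 5 E

n=0: pose=(-7,2,W); sL=80/61, sR=16/17; mL=-192/1037, mR=16/17; mL+mR=784/1037 → advance +1; mR−mL=1168/1037 → turn +1·90°
n=1: pose=(-8,2,S); sL=160/37, sR=32/29; mL=-1728/1073, mR=32/29; mL+mR=-544/1073 → advance -1; mR−mL=2912/1073 → turn +1·90°
n=2: pose=(-8,3,E); sL=8/5, sR=4; mL=6/5, mR=4; mL+mR=26/5 → advance +1; mR−mL=14/5 → turn +1·90°
n=3: pose=(-7,3,N); sL=32/37, sR=160/89; mL=1536/3293, mR=160/89; mL+mR=7456/3293 → advance +1; mR−mL=4384/3293 → turn +1·90°
n=4: pose=(-7,4,W); sL=16/13, sR=80/101; mL=-288/1313, mR=80/101; mL+mR=752/1313 → advance +1; mR−mL=1328/1313 → turn +1·90°
n=5: pose=(-8,4,S); sL=32/9, sR=160/153; mL=-64/51, mR=160/153; mL+mR=-32/153 → advance -1; mR−mL=352/153 → turn +1·90°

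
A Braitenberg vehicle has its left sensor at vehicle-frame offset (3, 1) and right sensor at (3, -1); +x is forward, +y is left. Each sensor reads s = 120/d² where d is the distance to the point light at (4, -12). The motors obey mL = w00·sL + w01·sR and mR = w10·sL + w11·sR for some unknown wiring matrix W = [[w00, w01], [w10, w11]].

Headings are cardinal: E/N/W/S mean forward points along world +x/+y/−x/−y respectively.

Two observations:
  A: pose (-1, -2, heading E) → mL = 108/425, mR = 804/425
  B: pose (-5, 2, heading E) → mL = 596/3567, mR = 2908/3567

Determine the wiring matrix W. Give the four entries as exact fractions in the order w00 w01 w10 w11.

1 -1/2 1/2 1

obs A: pose=(-1,-2,E) → sL=24/25, sR=24/17, mL=108/425, mR=804/425
obs B: pose=(-5,2,E) → sL=40/87, sR=24/41, mL=596/3567, mR=2908/3567
sensor matrix S = [[24/25, 24/17], [40/87, 24/41]]; det S = -44032/505325
solve [mL_A; mL_B] = S·[w00; w01] and [mR_A; mR_B] = S·[w10; w11]:
  w00 = 1, w01 = -1/2, w10 = 1/2, w11 = 1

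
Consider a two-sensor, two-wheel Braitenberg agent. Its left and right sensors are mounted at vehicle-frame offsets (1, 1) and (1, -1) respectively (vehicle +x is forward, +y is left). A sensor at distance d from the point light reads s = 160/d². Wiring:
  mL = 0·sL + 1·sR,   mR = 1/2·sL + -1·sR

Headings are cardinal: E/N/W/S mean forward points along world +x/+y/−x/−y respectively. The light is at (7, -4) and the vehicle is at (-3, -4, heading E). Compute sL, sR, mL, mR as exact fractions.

80/41 80/41 80/41 -40/41

left sensor world pos  = (-2, -3); dL² = 82
right sensor world pos = (-2, -5); dR² = 82
sL = 160/82 = 80/41
sR = 160/82 = 80/41
mL = 0·sL + 1·sR = 80/41
mR = 1/2·sL + -1·sR = -40/41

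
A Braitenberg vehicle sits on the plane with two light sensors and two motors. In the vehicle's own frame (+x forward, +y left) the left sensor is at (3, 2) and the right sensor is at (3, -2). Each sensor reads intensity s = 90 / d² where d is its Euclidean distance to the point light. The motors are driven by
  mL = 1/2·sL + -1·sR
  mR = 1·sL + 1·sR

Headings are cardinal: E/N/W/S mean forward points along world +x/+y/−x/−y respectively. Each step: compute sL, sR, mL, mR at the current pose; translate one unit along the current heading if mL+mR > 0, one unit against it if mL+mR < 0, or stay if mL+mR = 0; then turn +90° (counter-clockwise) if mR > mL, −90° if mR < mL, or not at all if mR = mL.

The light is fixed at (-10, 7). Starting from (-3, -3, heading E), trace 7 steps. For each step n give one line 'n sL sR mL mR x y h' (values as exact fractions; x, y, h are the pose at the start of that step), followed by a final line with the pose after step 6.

n=0: pose=(-3,-3,E); sL=45/82, sR=45/122; mL=-945/10004, mR=2295/2501; mL+mR=135/164 → advance +1; mR−mL=10125/10004 → turn +1·90°
n=1: pose=(-2,-3,N); sL=18/17, sR=90/149; mL=-189/2533, mR=4212/2533; mL+mR=27/17 → advance +1; mR−mL=4401/2533 → turn +1·90°
n=2: pose=(-2,-2,W); sL=45/73, sR=45/37; mL=-4905/5402, mR=4950/2701; mL+mR=135/146 → advance +1; mR−mL=14805/5402 → turn +1·90°
n=3: pose=(-3,-2,S); sL=2/5, sR=90/169; mL=-281/845, mR=788/845; mL+mR=3/5 → advance +1; mR−mL=1069/845 → turn +1·90°
n=4: pose=(-3,-3,E); sL=45/82, sR=45/122; mL=-945/10004, mR=2295/2501; mL+mR=135/164 → advance +1; mR−mL=10125/10004 → turn +1·90°
n=5: pose=(-2,-3,N); sL=18/17, sR=90/149; mL=-189/2533, mR=4212/2533; mL+mR=27/17 → advance +1; mR−mL=4401/2533 → turn +1·90°
n=6: pose=(-2,-2,W); sL=45/73, sR=45/37; mL=-4905/5402, mR=4950/2701; mL+mR=135/146 → advance +1; mR−mL=14805/5402 → turn +1·90°

0 45/82 45/122 -945/10004 2295/2501 -3 -3 E
1 18/17 90/149 -189/2533 4212/2533 -2 -3 N
2 45/73 45/37 -4905/5402 4950/2701 -2 -2 W
3 2/5 90/169 -281/845 788/845 -3 -2 S
4 45/82 45/122 -945/10004 2295/2501 -3 -3 E
5 18/17 90/149 -189/2533 4212/2533 -2 -3 N
6 45/73 45/37 -4905/5402 4950/2701 -2 -2 W
final -3 -2 S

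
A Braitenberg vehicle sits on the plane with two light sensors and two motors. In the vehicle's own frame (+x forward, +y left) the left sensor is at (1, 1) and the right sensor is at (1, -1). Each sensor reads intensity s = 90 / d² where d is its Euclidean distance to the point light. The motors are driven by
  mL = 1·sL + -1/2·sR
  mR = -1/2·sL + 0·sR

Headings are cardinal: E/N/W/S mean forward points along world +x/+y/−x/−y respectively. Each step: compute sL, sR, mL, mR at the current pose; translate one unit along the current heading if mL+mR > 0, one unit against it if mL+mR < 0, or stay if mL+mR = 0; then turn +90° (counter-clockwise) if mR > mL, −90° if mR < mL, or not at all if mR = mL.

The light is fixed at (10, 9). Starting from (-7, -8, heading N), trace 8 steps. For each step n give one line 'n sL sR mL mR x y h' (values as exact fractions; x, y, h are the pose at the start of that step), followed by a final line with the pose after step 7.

0 9/58 45/256 999/14848 -9/116 -7 -8 N
1 18/109 90/617 6201/67253 -9/109 -7 -9 E
2 45/293 9/65 3213/38090 -45/586 -6 -9 S
3 90/689 90/613 24165/422357 -45/689 -6 -10 W
4 9/58 9/52 207/3016 -9/116 -5 -10 N
5 90/557 90/637 32265/354809 -45/557 -5 -11 E
6 9/61 5/37 361/4514 -9/122 -4 -11 S
7 90/709 18/125 4869/88625 -45/709 -4 -12 W
final -3 -12 N

n=0: pose=(-7,-8,N); sL=9/58, sR=45/256; mL=999/14848, mR=-9/116; mL+mR=-153/14848 → advance -1; mR−mL=-2151/14848 → turn -1·90°
n=1: pose=(-7,-9,E); sL=18/109, sR=90/617; mL=6201/67253, mR=-9/109; mL+mR=648/67253 → advance +1; mR−mL=-11754/67253 → turn -1·90°
n=2: pose=(-6,-9,S); sL=45/293, sR=9/65; mL=3213/38090, mR=-45/586; mL+mR=144/19045 → advance +1; mR−mL=-3069/19045 → turn -1·90°
n=3: pose=(-6,-10,W); sL=90/689, sR=90/613; mL=24165/422357, mR=-45/689; mL+mR=-3420/422357 → advance -1; mR−mL=-51750/422357 → turn -1·90°
n=4: pose=(-5,-10,N); sL=9/58, sR=9/52; mL=207/3016, mR=-9/116; mL+mR=-27/3016 → advance -1; mR−mL=-441/3016 → turn -1·90°
n=5: pose=(-5,-11,E); sL=90/557, sR=90/637; mL=32265/354809, mR=-45/557; mL+mR=3600/354809 → advance +1; mR−mL=-60930/354809 → turn -1·90°
n=6: pose=(-4,-11,S); sL=9/61, sR=5/37; mL=361/4514, mR=-9/122; mL+mR=14/2257 → advance +1; mR−mL=-347/2257 → turn -1·90°
n=7: pose=(-4,-12,W); sL=90/709, sR=18/125; mL=4869/88625, mR=-45/709; mL+mR=-756/88625 → advance -1; mR−mL=-10494/88625 → turn -1·90°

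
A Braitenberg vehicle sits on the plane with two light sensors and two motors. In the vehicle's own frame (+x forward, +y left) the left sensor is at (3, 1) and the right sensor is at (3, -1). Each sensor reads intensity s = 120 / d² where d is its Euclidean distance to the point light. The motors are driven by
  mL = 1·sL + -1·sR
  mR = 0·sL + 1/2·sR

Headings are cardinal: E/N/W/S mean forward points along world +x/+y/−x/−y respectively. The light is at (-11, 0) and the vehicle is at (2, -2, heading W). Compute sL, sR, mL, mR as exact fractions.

left sensor world pos  = (-1, -3); dL² = 109
right sensor world pos = (-1, -1); dR² = 101
sL = 120/109 = 120/109
sR = 120/101 = 120/101
mL = 1·sL + -1·sR = -960/11009
mR = 0·sL + 1/2·sR = 60/101

120/109 120/101 -960/11009 60/101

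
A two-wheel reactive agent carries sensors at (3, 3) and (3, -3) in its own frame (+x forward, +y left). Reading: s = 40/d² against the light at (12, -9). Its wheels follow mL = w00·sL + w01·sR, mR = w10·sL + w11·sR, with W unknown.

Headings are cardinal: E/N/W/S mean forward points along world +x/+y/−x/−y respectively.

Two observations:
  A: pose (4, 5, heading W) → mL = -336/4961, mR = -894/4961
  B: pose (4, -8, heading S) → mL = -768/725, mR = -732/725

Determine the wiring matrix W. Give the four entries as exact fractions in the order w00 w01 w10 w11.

obs A: pose=(4,5,W) → sL=20/121, sR=4/41, mL=-336/4961, mR=-894/4961
obs B: pose=(4,-8,S) → sL=40/29, sR=8/25, mL=-768/725, mR=-732/725
sensor matrix S = [[20/121, 4/41], [40/29, 8/25]]; det S = -58752/719345
solve [mL_A; mL_B] = S·[w00; w01] and [mR_A; mR_B] = S·[w10; w11]:
  w00 = -1, w01 = 1, w10 = -1/2, w11 = -1

-1 1 -1/2 -1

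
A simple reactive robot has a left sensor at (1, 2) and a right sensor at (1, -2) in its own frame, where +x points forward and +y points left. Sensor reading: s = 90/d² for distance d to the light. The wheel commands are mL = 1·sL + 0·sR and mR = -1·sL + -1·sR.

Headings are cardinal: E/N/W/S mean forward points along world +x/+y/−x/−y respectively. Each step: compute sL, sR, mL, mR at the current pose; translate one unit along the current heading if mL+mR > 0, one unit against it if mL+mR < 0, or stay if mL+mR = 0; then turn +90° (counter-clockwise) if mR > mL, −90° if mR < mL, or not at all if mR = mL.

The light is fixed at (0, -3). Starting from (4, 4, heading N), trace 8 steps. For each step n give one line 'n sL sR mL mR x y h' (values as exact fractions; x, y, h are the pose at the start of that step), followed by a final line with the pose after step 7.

0 45/34 9/10 45/34 -189/85 4 4 N
1 90/89 90/41 90/89 -11700/3649 4 3 E
2 9/5 45/13 9/5 -342/65 3 3 S
3 90/29 18/17 90/29 -2052/493 3 4 W
4 45/34 9/10 45/34 -189/85 4 4 N
5 90/89 90/41 90/89 -11700/3649 4 3 E
6 9/5 45/13 9/5 -342/65 3 3 S
7 90/29 18/17 90/29 -2052/493 3 4 W
final 4 4 N

n=0: pose=(4,4,N); sL=45/34, sR=9/10; mL=45/34, mR=-189/85; mL+mR=-9/10 → advance -1; mR−mL=-603/170 → turn -1·90°
n=1: pose=(4,3,E); sL=90/89, sR=90/41; mL=90/89, mR=-11700/3649; mL+mR=-90/41 → advance -1; mR−mL=-15390/3649 → turn -1·90°
n=2: pose=(3,3,S); sL=9/5, sR=45/13; mL=9/5, mR=-342/65; mL+mR=-45/13 → advance -1; mR−mL=-459/65 → turn -1·90°
n=3: pose=(3,4,W); sL=90/29, sR=18/17; mL=90/29, mR=-2052/493; mL+mR=-18/17 → advance -1; mR−mL=-3582/493 → turn -1·90°
n=4: pose=(4,4,N); sL=45/34, sR=9/10; mL=45/34, mR=-189/85; mL+mR=-9/10 → advance -1; mR−mL=-603/170 → turn -1·90°
n=5: pose=(4,3,E); sL=90/89, sR=90/41; mL=90/89, mR=-11700/3649; mL+mR=-90/41 → advance -1; mR−mL=-15390/3649 → turn -1·90°
n=6: pose=(3,3,S); sL=9/5, sR=45/13; mL=9/5, mR=-342/65; mL+mR=-45/13 → advance -1; mR−mL=-459/65 → turn -1·90°
n=7: pose=(3,4,W); sL=90/29, sR=18/17; mL=90/29, mR=-2052/493; mL+mR=-18/17 → advance -1; mR−mL=-3582/493 → turn -1·90°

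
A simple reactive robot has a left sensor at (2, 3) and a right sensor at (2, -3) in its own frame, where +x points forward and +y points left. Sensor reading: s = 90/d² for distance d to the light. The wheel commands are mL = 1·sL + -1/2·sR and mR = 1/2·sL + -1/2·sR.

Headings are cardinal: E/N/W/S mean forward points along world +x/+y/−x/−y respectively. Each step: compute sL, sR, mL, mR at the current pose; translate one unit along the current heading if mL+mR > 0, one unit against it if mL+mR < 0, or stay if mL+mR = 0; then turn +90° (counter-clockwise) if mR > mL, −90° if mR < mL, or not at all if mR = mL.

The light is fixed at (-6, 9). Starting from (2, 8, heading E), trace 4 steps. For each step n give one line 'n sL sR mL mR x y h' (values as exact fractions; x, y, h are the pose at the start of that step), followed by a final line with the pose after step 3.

0 45/52 45/58 180/377 135/3016 2 8 E
1 10/17 2 -7/17 -12/17 3 8 S
2 45/29 45/29 45/58 0 3 9 W
3 90/29 18/25 1989/725 864/725 2 9 N
final 2 10 E

n=0: pose=(2,8,E); sL=45/52, sR=45/58; mL=180/377, mR=135/3016; mL+mR=1575/3016 → advance +1; mR−mL=-45/104 → turn -1·90°
n=1: pose=(3,8,S); sL=10/17, sR=2; mL=-7/17, mR=-12/17; mL+mR=-19/17 → advance -1; mR−mL=-5/17 → turn -1·90°
n=2: pose=(3,9,W); sL=45/29, sR=45/29; mL=45/58, mR=0; mL+mR=45/58 → advance +1; mR−mL=-45/58 → turn -1·90°
n=3: pose=(2,9,N); sL=90/29, sR=18/25; mL=1989/725, mR=864/725; mL+mR=2853/725 → advance +1; mR−mL=-45/29 → turn -1·90°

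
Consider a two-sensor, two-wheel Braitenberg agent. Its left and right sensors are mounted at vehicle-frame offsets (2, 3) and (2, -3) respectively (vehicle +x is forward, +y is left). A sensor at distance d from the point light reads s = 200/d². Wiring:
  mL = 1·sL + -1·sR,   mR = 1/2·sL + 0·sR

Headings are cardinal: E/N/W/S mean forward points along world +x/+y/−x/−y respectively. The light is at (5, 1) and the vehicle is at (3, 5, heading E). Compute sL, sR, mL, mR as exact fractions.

200/49 200 -9600/49 100/49

left sensor world pos  = (5, 8); dL² = 49
right sensor world pos = (5, 2); dR² = 1
sL = 200/49 = 200/49
sR = 200/1 = 200
mL = 1·sL + -1·sR = -9600/49
mR = 1/2·sL + 0·sR = 100/49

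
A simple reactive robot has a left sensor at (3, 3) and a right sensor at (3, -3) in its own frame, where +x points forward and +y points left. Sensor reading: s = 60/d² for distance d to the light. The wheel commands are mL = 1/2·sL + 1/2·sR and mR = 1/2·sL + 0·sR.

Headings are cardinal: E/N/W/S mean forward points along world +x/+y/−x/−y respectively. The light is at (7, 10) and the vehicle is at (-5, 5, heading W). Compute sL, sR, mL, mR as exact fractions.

60/289 60/229 15540/66181 30/289

left sensor world pos  = (-8, 2); dL² = 289
right sensor world pos = (-8, 8); dR² = 229
sL = 60/289 = 60/289
sR = 60/229 = 60/229
mL = 1/2·sL + 1/2·sR = 15540/66181
mR = 1/2·sL + 0·sR = 30/289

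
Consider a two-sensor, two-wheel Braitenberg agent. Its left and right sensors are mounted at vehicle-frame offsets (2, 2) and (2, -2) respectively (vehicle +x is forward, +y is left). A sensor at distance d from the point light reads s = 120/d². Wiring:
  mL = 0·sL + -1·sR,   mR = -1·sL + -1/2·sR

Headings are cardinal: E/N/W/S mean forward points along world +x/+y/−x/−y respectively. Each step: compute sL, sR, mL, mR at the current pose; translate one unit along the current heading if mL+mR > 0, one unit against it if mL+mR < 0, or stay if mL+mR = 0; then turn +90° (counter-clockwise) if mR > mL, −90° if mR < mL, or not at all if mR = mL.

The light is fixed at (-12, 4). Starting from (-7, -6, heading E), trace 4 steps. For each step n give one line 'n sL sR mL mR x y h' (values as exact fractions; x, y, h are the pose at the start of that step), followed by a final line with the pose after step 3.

0 120/113 120/193 -120/193 -29940/21809 -7 -6 E
1 2/3 30/37 -30/37 -119/111 -8 -6 S
2 24/25 120/53 -120/53 -2772/1325 -8 -5 W
3 12/17 12/13 -12/13 -258/221 -7 -5 S
final -7 -4 W

n=0: pose=(-7,-6,E); sL=120/113, sR=120/193; mL=-120/193, mR=-29940/21809; mL+mR=-43500/21809 → advance -1; mR−mL=-16380/21809 → turn -1·90°
n=1: pose=(-8,-6,S); sL=2/3, sR=30/37; mL=-30/37, mR=-119/111; mL+mR=-209/111 → advance -1; mR−mL=-29/111 → turn -1·90°
n=2: pose=(-8,-5,W); sL=24/25, sR=120/53; mL=-120/53, mR=-2772/1325; mL+mR=-5772/1325 → advance -1; mR−mL=228/1325 → turn +1·90°
n=3: pose=(-7,-5,S); sL=12/17, sR=12/13; mL=-12/13, mR=-258/221; mL+mR=-462/221 → advance -1; mR−mL=-54/221 → turn -1·90°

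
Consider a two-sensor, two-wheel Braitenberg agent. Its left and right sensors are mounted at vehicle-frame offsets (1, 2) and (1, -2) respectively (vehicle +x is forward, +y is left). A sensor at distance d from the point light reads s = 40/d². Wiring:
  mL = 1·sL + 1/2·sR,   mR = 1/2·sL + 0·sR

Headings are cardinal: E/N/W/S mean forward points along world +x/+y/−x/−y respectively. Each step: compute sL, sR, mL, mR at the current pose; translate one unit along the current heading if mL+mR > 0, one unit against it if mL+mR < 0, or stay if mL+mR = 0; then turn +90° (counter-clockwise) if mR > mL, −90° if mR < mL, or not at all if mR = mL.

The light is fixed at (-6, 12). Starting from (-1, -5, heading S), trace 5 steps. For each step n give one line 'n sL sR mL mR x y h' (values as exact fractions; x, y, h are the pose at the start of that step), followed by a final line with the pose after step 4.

0 40/373 40/333 20780/124209 20/373 -1 -5 S
1 5/52 5/34 75/442 5/104 -1 -6 W
2 40/293 8/65 3772/19045 20/293 -2 -6 N
3 4/25 20/193 1022/4825 2/25 -2 -5 E
4 40/373 40/333 20780/124209 20/373 -1 -5 S
final -1 -6 W

n=0: pose=(-1,-5,S); sL=40/373, sR=40/333; mL=20780/124209, mR=20/373; mL+mR=27440/124209 → advance +1; mR−mL=-14120/124209 → turn -1·90°
n=1: pose=(-1,-6,W); sL=5/52, sR=5/34; mL=75/442, mR=5/104; mL+mR=385/1768 → advance +1; mR−mL=-215/1768 → turn -1·90°
n=2: pose=(-2,-6,N); sL=40/293, sR=8/65; mL=3772/19045, mR=20/293; mL+mR=5072/19045 → advance +1; mR−mL=-2472/19045 → turn -1·90°
n=3: pose=(-2,-5,E); sL=4/25, sR=20/193; mL=1022/4825, mR=2/25; mL+mR=1408/4825 → advance +1; mR−mL=-636/4825 → turn -1·90°
n=4: pose=(-1,-5,S); sL=40/373, sR=40/333; mL=20780/124209, mR=20/373; mL+mR=27440/124209 → advance +1; mR−mL=-14120/124209 → turn -1·90°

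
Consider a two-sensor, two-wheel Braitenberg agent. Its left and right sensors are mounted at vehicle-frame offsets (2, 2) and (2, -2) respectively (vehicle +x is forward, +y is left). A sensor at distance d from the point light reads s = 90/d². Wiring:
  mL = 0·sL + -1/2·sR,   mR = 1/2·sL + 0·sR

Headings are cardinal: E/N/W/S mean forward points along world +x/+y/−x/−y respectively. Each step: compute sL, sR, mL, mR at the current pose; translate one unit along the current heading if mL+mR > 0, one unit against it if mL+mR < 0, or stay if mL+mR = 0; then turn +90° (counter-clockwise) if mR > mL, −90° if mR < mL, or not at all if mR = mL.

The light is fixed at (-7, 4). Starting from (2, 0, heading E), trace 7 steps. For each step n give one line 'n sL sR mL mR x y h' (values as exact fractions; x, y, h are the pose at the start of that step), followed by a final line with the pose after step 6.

0 18/25 90/157 -45/157 9/25 2 0 E
1 45/34 45/74 -45/148 45/68 3 0 N
2 90/89 18/13 -9/13 45/89 3 1 W
3 45/97 45/53 -45/106 45/194 4 1 S
4 90/169 18/37 -9/37 45/169 4 2 E
5 9/10 45/98 -45/196 9/20 5 2 N
6 90/109 90/101 -45/101 45/109 5 3 W
final 6 3 S

n=0: pose=(2,0,E); sL=18/25, sR=90/157; mL=-45/157, mR=9/25; mL+mR=288/3925 → advance +1; mR−mL=2538/3925 → turn +1·90°
n=1: pose=(3,0,N); sL=45/34, sR=45/74; mL=-45/148, mR=45/68; mL+mR=225/629 → advance +1; mR−mL=1215/1258 → turn +1·90°
n=2: pose=(3,1,W); sL=90/89, sR=18/13; mL=-9/13, mR=45/89; mL+mR=-216/1157 → advance -1; mR−mL=1386/1157 → turn +1·90°
n=3: pose=(4,1,S); sL=45/97, sR=45/53; mL=-45/106, mR=45/194; mL+mR=-990/5141 → advance -1; mR−mL=3375/5141 → turn +1·90°
n=4: pose=(4,2,E); sL=90/169, sR=18/37; mL=-9/37, mR=45/169; mL+mR=144/6253 → advance +1; mR−mL=3186/6253 → turn +1·90°
n=5: pose=(5,2,N); sL=9/10, sR=45/98; mL=-45/196, mR=9/20; mL+mR=54/245 → advance +1; mR−mL=333/490 → turn +1·90°
n=6: pose=(5,3,W); sL=90/109, sR=90/101; mL=-45/101, mR=45/109; mL+mR=-360/11009 → advance -1; mR−mL=9450/11009 → turn +1·90°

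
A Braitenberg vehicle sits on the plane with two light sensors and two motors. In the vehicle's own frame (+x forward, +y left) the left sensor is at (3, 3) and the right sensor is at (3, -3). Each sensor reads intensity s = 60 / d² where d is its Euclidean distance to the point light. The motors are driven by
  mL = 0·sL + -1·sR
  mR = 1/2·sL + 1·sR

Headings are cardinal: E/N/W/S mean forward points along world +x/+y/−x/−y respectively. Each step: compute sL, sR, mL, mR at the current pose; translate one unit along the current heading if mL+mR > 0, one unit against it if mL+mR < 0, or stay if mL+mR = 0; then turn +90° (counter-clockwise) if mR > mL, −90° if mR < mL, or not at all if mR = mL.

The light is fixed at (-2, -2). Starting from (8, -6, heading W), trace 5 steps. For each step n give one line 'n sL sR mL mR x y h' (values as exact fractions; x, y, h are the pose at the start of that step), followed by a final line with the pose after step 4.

n=0: pose=(8,-6,W); sL=30/49, sR=6/5; mL=-6/5, mR=369/245; mL+mR=15/49 → advance +1; mR−mL=663/245 → turn +1·90°
n=1: pose=(7,-6,S); sL=60/193, sR=12/17; mL=-12/17, mR=2826/3281; mL+mR=30/193 → advance +1; mR−mL=5142/3281 → turn +1·90°
n=2: pose=(7,-7,E); sL=15/37, sR=15/52; mL=-15/52, mR=945/1924; mL+mR=15/74 → advance +1; mR−mL=375/481 → turn +1·90°
n=3: pose=(8,-7,N); sL=60/53, sR=60/173; mL=-60/173, mR=8370/9169; mL+mR=30/53 → advance +1; mR−mL=11550/9169 → turn +1·90°
n=4: pose=(8,-6,W); sL=30/49, sR=6/5; mL=-6/5, mR=369/245; mL+mR=15/49 → advance +1; mR−mL=663/245 → turn +1·90°

0 30/49 6/5 -6/5 369/245 8 -6 W
1 60/193 12/17 -12/17 2826/3281 7 -6 S
2 15/37 15/52 -15/52 945/1924 7 -7 E
3 60/53 60/173 -60/173 8370/9169 8 -7 N
4 30/49 6/5 -6/5 369/245 8 -6 W
final 7 -6 S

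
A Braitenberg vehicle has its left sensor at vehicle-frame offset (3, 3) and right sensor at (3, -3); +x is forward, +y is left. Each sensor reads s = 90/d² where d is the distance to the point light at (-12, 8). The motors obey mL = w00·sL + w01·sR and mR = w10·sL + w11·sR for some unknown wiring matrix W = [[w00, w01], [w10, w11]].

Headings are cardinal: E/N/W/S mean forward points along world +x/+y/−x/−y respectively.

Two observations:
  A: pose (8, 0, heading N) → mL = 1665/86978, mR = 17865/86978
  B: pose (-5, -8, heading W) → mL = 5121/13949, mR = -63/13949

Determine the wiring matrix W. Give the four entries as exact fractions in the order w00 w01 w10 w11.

-1/2 1 1 -1/2

obs A: pose=(8,0,N) → sL=45/157, sR=45/277, mL=1665/86978, mR=17865/86978
obs B: pose=(-5,-8,W) → sL=90/377, sR=18/37, mL=5121/13949, mR=-63/13949
sensor matrix S = [[45/157, 45/277], [90/377, 18/37]]; det S = 61061040/606628061
solve [mL_A; mL_B] = S·[w00; w01] and [mR_A; mR_B] = S·[w10; w11]:
  w00 = -1/2, w01 = 1, w10 = 1, w11 = -1/2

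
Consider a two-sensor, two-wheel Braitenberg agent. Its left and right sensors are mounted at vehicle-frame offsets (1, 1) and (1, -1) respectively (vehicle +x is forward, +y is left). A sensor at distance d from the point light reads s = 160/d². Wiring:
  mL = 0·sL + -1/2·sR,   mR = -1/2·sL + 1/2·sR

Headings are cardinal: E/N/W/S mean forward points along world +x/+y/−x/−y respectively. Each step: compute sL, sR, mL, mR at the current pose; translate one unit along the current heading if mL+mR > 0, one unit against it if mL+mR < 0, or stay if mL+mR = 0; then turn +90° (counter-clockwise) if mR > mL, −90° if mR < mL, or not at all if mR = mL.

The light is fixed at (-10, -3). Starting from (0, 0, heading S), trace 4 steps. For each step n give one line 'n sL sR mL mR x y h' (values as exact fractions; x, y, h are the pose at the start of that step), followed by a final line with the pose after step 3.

n=0: pose=(0,0,S); sL=32/25, sR=32/17; mL=-16/17, mR=128/425; mL+mR=-16/25 → advance -1; mR−mL=528/425 → turn +1·90°
n=1: pose=(0,1,E); sL=80/73, sR=16/13; mL=-8/13, mR=64/949; mL+mR=-40/73 → advance -1; mR−mL=648/949 → turn +1·90°
n=2: pose=(-1,1,N); sL=160/89, sR=32/25; mL=-16/25, mR=-576/2225; mL+mR=-80/89 → advance -1; mR−mL=848/2225 → turn +1·90°
n=3: pose=(-1,0,W); sL=40/17, sR=2; mL=-1, mR=-3/17; mL+mR=-20/17 → advance -1; mR−mL=14/17 → turn +1·90°

0 32/25 32/17 -16/17 128/425 0 0 S
1 80/73 16/13 -8/13 64/949 0 1 E
2 160/89 32/25 -16/25 -576/2225 -1 1 N
3 40/17 2 -1 -3/17 -1 0 W
final 0 0 S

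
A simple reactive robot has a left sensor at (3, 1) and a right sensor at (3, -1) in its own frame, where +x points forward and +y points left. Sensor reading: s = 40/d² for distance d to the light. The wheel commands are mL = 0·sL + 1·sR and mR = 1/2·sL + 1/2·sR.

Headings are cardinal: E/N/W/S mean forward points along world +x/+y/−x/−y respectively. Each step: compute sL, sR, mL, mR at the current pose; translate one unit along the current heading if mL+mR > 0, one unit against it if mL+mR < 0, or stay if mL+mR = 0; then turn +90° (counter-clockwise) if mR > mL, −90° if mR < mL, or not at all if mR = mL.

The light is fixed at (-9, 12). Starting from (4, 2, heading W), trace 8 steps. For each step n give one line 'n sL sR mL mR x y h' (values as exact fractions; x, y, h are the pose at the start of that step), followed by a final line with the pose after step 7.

n=0: pose=(4,2,W); sL=40/221, sR=40/181; mL=40/181, mR=8040/40001; mL+mR=16880/40001 → advance +1; mR−mL=-800/40001 → turn -1·90°
n=1: pose=(3,2,N); sL=4/17, sR=20/109; mL=20/109, mR=388/1853; mL+mR=728/1853 → advance +1; mR−mL=48/1853 → turn +1·90°
n=2: pose=(3,3,W); sL=40/181, sR=8/29; mL=8/29, mR=1304/5249; mL+mR=2752/5249 → advance +1; mR−mL=-144/5249 → turn -1·90°
n=3: pose=(2,3,N); sL=5/17, sR=2/9; mL=2/9, mR=79/306; mL+mR=49/102 → advance +1; mR−mL=11/306 → turn +1·90°
n=4: pose=(2,4,W); sL=8/29, sR=40/113; mL=40/113, mR=1032/3277; mL+mR=2192/3277 → advance +1; mR−mL=-128/3277 → turn -1·90°
n=5: pose=(1,4,N); sL=20/53, sR=20/73; mL=20/73, mR=1260/3869; mL+mR=2320/3869 → advance +1; mR−mL=200/3869 → turn +1·90°
n=6: pose=(1,5,W); sL=40/113, sR=8/17; mL=8/17, mR=792/1921; mL+mR=1696/1921 → advance +1; mR−mL=-112/1921 → turn -1·90°
n=7: pose=(0,5,N); sL=1/2, sR=10/29; mL=10/29, mR=49/116; mL+mR=89/116 → advance +1; mR−mL=9/116 → turn +1·90°

0 40/221 40/181 40/181 8040/40001 4 2 W
1 4/17 20/109 20/109 388/1853 3 2 N
2 40/181 8/29 8/29 1304/5249 3 3 W
3 5/17 2/9 2/9 79/306 2 3 N
4 8/29 40/113 40/113 1032/3277 2 4 W
5 20/53 20/73 20/73 1260/3869 1 4 N
6 40/113 8/17 8/17 792/1921 1 5 W
7 1/2 10/29 10/29 49/116 0 5 N
final 0 6 W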